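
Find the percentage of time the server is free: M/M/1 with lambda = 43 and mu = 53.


Idle fraction = (1 - rho) * 100 = (1 - 43/53) * 100 = 18.9%

18.9%


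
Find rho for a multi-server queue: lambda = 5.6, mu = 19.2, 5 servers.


rho = lambda / (c * mu) = 5.6 / (5 * 19.2) = 0.0583

0.0583


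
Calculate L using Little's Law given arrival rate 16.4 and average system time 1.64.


L = lambda * W = 16.4 * 1.64 = 26.9

26.9


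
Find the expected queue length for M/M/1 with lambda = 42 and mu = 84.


rho = 42/84; Lq = rho^2/(1-rho) = 0.5

0.5


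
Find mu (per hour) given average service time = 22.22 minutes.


mu = 60 / avg_service_time = 60 / 22.22 = 2.7 per hour

2.7 per hour


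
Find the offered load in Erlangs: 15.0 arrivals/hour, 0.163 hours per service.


Offered load a = lambda * E[S] = 15.0 * 0.163 = 2.45 Erlangs

2.45 Erlangs


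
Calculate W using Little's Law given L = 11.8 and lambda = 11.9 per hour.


W = L / lambda = 11.8 / 11.9 = 0.9916 hours

0.9916 hours


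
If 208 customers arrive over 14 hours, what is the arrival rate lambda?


lambda = total arrivals / time = 208 / 14 = 14.86 per hour

14.86 per hour


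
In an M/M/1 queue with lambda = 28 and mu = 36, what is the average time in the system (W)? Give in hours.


W = 1/(mu - lambda) = 1/(36 - 28) = 0.125 hours

0.125 hours


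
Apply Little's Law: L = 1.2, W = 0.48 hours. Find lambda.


lambda = L / W = 1.2 / 0.48 = 2.5 per hour

2.5 per hour


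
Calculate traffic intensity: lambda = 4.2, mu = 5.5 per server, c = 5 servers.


rho = lambda / (c * mu) = 4.2 / (5 * 5.5) = 0.1527

0.1527


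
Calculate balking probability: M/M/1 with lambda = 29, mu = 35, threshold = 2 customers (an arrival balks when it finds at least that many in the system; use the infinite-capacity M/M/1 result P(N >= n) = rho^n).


P(N >= 2) = rho^2 = (29/35)^2 = 0.6865

0.6865


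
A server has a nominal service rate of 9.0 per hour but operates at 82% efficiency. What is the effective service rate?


Effective rate = mu * efficiency = 9.0 * 0.82 = 7.38 per hour

7.38 per hour


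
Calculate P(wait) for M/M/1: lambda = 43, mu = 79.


P(wait) = rho = lambda/mu = 43/79 = 0.5443

0.5443


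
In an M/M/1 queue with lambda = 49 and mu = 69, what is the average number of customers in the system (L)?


rho = 49/69; L = rho/(1-rho) = 2.45

2.45


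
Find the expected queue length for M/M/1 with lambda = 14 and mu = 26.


rho = 14/26; Lq = rho^2/(1-rho) = 0.63

0.63


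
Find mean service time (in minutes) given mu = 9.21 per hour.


Mean service time = 60/mu = 60/9.21 = 6.51 minutes

6.51 minutes


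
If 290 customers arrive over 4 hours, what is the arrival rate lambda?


lambda = total arrivals / time = 290 / 4 = 72.5 per hour

72.5 per hour


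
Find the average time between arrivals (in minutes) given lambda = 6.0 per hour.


Mean interarrival time = 60/lambda = 60/6.0 = 10.0 minutes

10.0 minutes


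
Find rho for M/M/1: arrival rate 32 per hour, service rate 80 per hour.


rho = lambda/mu = 32/80 = 0.4

0.4


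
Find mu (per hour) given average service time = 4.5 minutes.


mu = 60 / avg_service_time = 60 / 4.5 = 13.33 per hour

13.33 per hour


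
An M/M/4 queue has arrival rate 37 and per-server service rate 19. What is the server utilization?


rho = lambda/(c*mu) = 37/(4*19) = 0.4868

0.4868


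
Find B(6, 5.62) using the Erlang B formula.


B(N,A) = (A^N/N!) / sum(A^k/k!, k=0..N) with N=6, A=5.62 = 0.2378

0.2378


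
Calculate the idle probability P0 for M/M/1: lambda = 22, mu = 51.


P0 = 1 - rho = 1 - 22/51 = 0.5686

0.5686


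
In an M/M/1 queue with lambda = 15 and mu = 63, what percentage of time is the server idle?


Idle fraction = (1 - rho) * 100 = (1 - 15/63) * 100 = 76.2%

76.2%


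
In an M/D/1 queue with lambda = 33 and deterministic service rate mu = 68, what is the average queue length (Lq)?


M/D/1: Lq = rho^2 / (2*(1-rho)) where rho = 33/68; Lq = 0.23

0.23


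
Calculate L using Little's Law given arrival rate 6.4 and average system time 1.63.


L = lambda * W = 6.4 * 1.63 = 10.43

10.43


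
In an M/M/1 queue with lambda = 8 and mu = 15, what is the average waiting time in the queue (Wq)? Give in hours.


rho = 8/15; Wq = rho/(mu - lambda) = 0.0762 hours

0.0762 hours


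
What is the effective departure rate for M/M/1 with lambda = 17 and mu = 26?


For a stable queue (lambda < mu), throughput = lambda = 17 per hour

17 per hour


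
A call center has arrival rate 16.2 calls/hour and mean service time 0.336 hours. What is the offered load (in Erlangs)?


Offered load a = lambda * E[S] = 16.2 * 0.336 = 5.44 Erlangs

5.44 Erlangs


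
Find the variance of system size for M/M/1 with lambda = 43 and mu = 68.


rho = 43/68; Var(N) = rho/(1-rho)^2 = 4.68

4.68


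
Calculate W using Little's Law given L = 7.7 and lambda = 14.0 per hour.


W = L / lambda = 7.7 / 14.0 = 0.55 hours

0.55 hours


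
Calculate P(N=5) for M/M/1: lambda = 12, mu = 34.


rho = 12/34; P(n) = (1-rho)*rho^n = (1-12/34)*(12/34)^5 = 0.0035

0.0035


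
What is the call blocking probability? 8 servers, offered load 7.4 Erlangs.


B(N,A) = (A^N/N!) / sum(A^k/k!, k=0..N) with N=8, A=7.4 = 0.2018

0.2018


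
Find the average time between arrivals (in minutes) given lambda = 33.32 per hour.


Mean interarrival time = 60/lambda = 60/33.32 = 1.8 minutes

1.8 minutes


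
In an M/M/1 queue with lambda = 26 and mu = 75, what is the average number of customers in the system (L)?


rho = 26/75; L = rho/(1-rho) = 0.53

0.53


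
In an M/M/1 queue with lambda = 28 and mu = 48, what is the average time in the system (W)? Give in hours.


W = 1/(mu - lambda) = 1/(48 - 28) = 0.05 hours

0.05 hours


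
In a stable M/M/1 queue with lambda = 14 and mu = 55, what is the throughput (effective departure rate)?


For a stable queue (lambda < mu), throughput = lambda = 14 per hour

14 per hour


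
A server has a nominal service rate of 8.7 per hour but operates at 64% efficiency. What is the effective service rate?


Effective rate = mu * efficiency = 8.7 * 0.64 = 5.57 per hour

5.57 per hour


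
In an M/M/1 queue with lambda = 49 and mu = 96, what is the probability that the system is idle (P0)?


P0 = 1 - rho = 1 - 49/96 = 0.4896

0.4896


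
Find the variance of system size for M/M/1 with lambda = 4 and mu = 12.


rho = 4/12; Var(N) = rho/(1-rho)^2 = 0.75

0.75


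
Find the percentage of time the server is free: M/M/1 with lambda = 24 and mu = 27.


Idle fraction = (1 - rho) * 100 = (1 - 24/27) * 100 = 11.1%

11.1%


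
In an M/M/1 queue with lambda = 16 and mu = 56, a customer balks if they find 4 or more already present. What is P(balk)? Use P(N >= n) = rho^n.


P(N >= 4) = rho^4 = (16/56)^4 = 0.0067

0.0067


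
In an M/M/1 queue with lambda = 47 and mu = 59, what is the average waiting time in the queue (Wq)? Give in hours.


rho = 47/59; Wq = rho/(mu - lambda) = 0.0664 hours

0.0664 hours


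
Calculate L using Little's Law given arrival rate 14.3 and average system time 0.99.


L = lambda * W = 14.3 * 0.99 = 14.16

14.16


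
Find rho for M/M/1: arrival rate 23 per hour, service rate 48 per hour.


rho = lambda/mu = 23/48 = 0.4792

0.4792


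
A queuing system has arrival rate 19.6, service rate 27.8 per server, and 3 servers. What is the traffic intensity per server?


rho = lambda / (c * mu) = 19.6 / (3 * 27.8) = 0.235

0.235


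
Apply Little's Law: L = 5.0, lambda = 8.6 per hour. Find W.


W = L / lambda = 5.0 / 8.6 = 0.5814 hours

0.5814 hours


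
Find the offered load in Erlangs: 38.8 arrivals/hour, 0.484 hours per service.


Offered load a = lambda * E[S] = 38.8 * 0.484 = 18.78 Erlangs

18.78 Erlangs


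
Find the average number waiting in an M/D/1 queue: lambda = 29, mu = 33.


M/D/1: Lq = rho^2 / (2*(1-rho)) where rho = 29/33; Lq = 3.19

3.19


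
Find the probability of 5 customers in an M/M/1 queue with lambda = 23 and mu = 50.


rho = 23/50; P(n) = (1-rho)*rho^n = (1-23/50)*(23/50)^5 = 0.0111

0.0111


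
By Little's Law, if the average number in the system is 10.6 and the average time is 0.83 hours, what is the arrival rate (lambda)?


lambda = L / W = 10.6 / 0.83 = 12.77 per hour

12.77 per hour


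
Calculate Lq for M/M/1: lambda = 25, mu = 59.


rho = 25/59; Lq = rho^2/(1-rho) = 0.31

0.31


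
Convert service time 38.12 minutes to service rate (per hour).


mu = 60 / avg_service_time = 60 / 38.12 = 1.57 per hour

1.57 per hour


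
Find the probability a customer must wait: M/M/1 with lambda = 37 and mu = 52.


P(wait) = rho = lambda/mu = 37/52 = 0.7115

0.7115


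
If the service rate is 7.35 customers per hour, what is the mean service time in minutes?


Mean service time = 60/mu = 60/7.35 = 8.16 minutes

8.16 minutes


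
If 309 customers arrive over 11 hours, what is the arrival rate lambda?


lambda = total arrivals / time = 309 / 11 = 28.09 per hour

28.09 per hour


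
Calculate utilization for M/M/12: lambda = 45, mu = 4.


rho = lambda/(c*mu) = 45/(12*4) = 0.9375

0.9375


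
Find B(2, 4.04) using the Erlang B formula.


B(N,A) = (A^N/N!) / sum(A^k/k!, k=0..N) with N=2, A=4.04 = 0.6182

0.6182


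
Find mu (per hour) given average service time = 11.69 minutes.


mu = 60 / avg_service_time = 60 / 11.69 = 5.13 per hour

5.13 per hour


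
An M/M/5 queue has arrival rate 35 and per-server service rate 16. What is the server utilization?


rho = lambda/(c*mu) = 35/(5*16) = 0.4375

0.4375


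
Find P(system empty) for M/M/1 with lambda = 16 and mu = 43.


P0 = 1 - rho = 1 - 16/43 = 0.6279

0.6279


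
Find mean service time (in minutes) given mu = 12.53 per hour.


Mean service time = 60/mu = 60/12.53 = 4.79 minutes

4.79 minutes


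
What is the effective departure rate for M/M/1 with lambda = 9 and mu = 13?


For a stable queue (lambda < mu), throughput = lambda = 9 per hour

9 per hour


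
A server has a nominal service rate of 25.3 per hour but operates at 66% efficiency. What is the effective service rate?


Effective rate = mu * efficiency = 25.3 * 0.66 = 16.7 per hour

16.7 per hour


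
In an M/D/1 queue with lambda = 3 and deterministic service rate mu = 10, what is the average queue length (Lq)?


M/D/1: Lq = rho^2 / (2*(1-rho)) where rho = 3/10; Lq = 0.06

0.06


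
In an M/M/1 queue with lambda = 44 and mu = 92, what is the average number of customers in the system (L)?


rho = 44/92; L = rho/(1-rho) = 0.92

0.92


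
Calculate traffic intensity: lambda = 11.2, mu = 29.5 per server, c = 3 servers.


rho = lambda / (c * mu) = 11.2 / (3 * 29.5) = 0.1266

0.1266


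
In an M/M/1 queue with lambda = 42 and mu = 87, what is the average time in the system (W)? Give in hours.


W = 1/(mu - lambda) = 1/(87 - 42) = 0.0222 hours

0.0222 hours


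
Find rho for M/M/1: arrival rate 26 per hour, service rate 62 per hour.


rho = lambda/mu = 26/62 = 0.4194

0.4194


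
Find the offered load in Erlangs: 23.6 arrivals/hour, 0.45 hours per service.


Offered load a = lambda * E[S] = 23.6 * 0.45 = 10.62 Erlangs

10.62 Erlangs


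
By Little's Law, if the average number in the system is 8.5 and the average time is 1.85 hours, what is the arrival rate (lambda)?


lambda = L / W = 8.5 / 1.85 = 4.59 per hour

4.59 per hour


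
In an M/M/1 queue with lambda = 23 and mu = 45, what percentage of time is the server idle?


Idle fraction = (1 - rho) * 100 = (1 - 23/45) * 100 = 48.9%

48.9%


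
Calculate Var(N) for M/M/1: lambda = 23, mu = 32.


rho = 23/32; Var(N) = rho/(1-rho)^2 = 9.09

9.09


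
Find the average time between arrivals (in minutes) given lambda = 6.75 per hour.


Mean interarrival time = 60/lambda = 60/6.75 = 8.89 minutes

8.89 minutes


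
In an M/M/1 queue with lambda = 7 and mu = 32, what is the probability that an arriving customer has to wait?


P(wait) = rho = lambda/mu = 7/32 = 0.2188

0.2188


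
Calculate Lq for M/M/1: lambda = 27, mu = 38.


rho = 27/38; Lq = rho^2/(1-rho) = 1.74

1.74


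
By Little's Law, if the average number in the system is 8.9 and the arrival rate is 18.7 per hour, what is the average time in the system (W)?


W = L / lambda = 8.9 / 18.7 = 0.4759 hours

0.4759 hours


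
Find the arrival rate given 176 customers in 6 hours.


lambda = total arrivals / time = 176 / 6 = 29.33 per hour

29.33 per hour


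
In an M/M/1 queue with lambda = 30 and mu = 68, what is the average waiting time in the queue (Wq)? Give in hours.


rho = 30/68; Wq = rho/(mu - lambda) = 0.0116 hours

0.0116 hours


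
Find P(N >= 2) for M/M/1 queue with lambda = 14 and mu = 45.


P(N >= 2) = rho^2 = (14/45)^2 = 0.0968

0.0968


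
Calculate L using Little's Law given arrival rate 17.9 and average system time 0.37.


L = lambda * W = 17.9 * 0.37 = 6.62

6.62


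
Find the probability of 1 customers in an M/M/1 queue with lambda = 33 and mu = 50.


rho = 33/50; P(n) = (1-rho)*rho^n = (1-33/50)*(33/50)^1 = 0.2244

0.2244


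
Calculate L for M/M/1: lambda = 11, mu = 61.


rho = 11/61; L = rho/(1-rho) = 0.22

0.22


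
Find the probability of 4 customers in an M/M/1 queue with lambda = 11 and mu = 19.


rho = 11/19; P(n) = (1-rho)*rho^n = (1-11/19)*(11/19)^4 = 0.0473

0.0473


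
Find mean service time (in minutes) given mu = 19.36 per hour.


Mean service time = 60/mu = 60/19.36 = 3.1 minutes

3.1 minutes


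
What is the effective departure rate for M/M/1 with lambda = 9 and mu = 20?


For a stable queue (lambda < mu), throughput = lambda = 9 per hour

9 per hour


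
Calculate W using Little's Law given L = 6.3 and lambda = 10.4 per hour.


W = L / lambda = 6.3 / 10.4 = 0.6058 hours

0.6058 hours


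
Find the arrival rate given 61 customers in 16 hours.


lambda = total arrivals / time = 61 / 16 = 3.81 per hour

3.81 per hour


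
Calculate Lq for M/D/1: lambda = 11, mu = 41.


M/D/1: Lq = rho^2 / (2*(1-rho)) where rho = 11/41; Lq = 0.05

0.05


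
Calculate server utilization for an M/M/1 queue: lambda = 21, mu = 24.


rho = lambda/mu = 21/24 = 0.875

0.875


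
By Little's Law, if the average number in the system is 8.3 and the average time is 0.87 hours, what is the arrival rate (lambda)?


lambda = L / W = 8.3 / 0.87 = 9.54 per hour

9.54 per hour


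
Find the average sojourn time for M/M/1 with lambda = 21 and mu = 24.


W = 1/(mu - lambda) = 1/(24 - 21) = 0.3333 hours

0.3333 hours


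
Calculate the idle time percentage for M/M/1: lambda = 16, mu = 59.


Idle fraction = (1 - rho) * 100 = (1 - 16/59) * 100 = 72.9%

72.9%


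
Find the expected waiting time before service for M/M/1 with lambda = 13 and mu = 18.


rho = 13/18; Wq = rho/(mu - lambda) = 0.1444 hours

0.1444 hours


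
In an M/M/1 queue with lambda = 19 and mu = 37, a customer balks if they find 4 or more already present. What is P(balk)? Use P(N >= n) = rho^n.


P(N >= 4) = rho^4 = (19/37)^4 = 0.0695

0.0695


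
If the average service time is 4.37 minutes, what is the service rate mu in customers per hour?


mu = 60 / avg_service_time = 60 / 4.37 = 13.73 per hour

13.73 per hour


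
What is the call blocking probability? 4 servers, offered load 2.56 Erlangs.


B(N,A) = (A^N/N!) / sum(A^k/k!, k=0..N) with N=4, A=2.56 = 0.1567

0.1567


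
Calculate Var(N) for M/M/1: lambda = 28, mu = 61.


rho = 28/61; Var(N) = rho/(1-rho)^2 = 1.57

1.57


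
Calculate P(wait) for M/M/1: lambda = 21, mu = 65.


P(wait) = rho = lambda/mu = 21/65 = 0.3231

0.3231


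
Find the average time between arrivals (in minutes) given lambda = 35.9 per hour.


Mean interarrival time = 60/lambda = 60/35.9 = 1.67 minutes

1.67 minutes


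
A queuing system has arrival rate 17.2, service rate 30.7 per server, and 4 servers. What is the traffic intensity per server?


rho = lambda / (c * mu) = 17.2 / (4 * 30.7) = 0.1401

0.1401


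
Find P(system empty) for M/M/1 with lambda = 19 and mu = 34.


P0 = 1 - rho = 1 - 19/34 = 0.4412

0.4412


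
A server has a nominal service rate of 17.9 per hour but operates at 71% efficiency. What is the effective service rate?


Effective rate = mu * efficiency = 17.9 * 0.71 = 12.71 per hour

12.71 per hour


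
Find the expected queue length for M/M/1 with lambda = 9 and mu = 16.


rho = 9/16; Lq = rho^2/(1-rho) = 0.72

0.72


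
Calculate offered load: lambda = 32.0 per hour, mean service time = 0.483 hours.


Offered load a = lambda * E[S] = 32.0 * 0.483 = 15.46 Erlangs

15.46 Erlangs


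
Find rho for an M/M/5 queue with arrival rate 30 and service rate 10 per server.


rho = lambda/(c*mu) = 30/(5*10) = 0.6

0.6


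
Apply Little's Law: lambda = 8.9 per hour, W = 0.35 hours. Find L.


L = lambda * W = 8.9 * 0.35 = 3.12

3.12


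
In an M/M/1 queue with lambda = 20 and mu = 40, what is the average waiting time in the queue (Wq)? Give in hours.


rho = 20/40; Wq = rho/(mu - lambda) = 0.025 hours

0.025 hours


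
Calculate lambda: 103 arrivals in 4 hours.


lambda = total arrivals / time = 103 / 4 = 25.75 per hour

25.75 per hour


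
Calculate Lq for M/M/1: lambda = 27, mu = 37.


rho = 27/37; Lq = rho^2/(1-rho) = 1.97

1.97


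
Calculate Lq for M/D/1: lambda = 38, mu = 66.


M/D/1: Lq = rho^2 / (2*(1-rho)) where rho = 38/66; Lq = 0.39

0.39


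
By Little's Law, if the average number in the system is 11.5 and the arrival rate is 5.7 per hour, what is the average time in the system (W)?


W = L / lambda = 11.5 / 5.7 = 2.0175 hours

2.0175 hours


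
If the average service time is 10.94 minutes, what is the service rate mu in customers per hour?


mu = 60 / avg_service_time = 60 / 10.94 = 5.48 per hour

5.48 per hour


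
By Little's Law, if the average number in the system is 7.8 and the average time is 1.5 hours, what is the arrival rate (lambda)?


lambda = L / W = 7.8 / 1.5 = 5.2 per hour

5.2 per hour


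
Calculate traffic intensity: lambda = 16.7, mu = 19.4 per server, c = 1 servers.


rho = lambda / (c * mu) = 16.7 / (1 * 19.4) = 0.8608

0.8608


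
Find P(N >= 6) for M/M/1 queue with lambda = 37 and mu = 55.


P(N >= 6) = rho^6 = (37/55)^6 = 0.0927

0.0927


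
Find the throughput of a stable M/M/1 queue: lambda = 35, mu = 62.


For a stable queue (lambda < mu), throughput = lambda = 35 per hour

35 per hour


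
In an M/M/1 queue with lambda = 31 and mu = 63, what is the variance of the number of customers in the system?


rho = 31/63; Var(N) = rho/(1-rho)^2 = 1.91

1.91


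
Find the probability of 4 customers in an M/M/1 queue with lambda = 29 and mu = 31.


rho = 29/31; P(n) = (1-rho)*rho^n = (1-29/31)*(29/31)^4 = 0.0494

0.0494


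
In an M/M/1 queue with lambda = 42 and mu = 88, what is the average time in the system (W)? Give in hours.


W = 1/(mu - lambda) = 1/(88 - 42) = 0.0217 hours

0.0217 hours


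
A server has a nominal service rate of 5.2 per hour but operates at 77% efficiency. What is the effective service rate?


Effective rate = mu * efficiency = 5.2 * 0.77 = 4.0 per hour

4.0 per hour


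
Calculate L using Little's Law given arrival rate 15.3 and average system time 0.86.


L = lambda * W = 15.3 * 0.86 = 13.16

13.16


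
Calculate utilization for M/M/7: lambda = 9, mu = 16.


rho = lambda/(c*mu) = 9/(7*16) = 0.0804

0.0804


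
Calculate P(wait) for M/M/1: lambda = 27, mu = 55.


P(wait) = rho = lambda/mu = 27/55 = 0.4909

0.4909


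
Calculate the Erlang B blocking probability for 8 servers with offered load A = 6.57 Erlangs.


B(N,A) = (A^N/N!) / sum(A^k/k!, k=0..N) with N=8, A=6.57 = 0.1541

0.1541


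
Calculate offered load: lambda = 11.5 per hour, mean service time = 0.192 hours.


Offered load a = lambda * E[S] = 11.5 * 0.192 = 2.21 Erlangs

2.21 Erlangs


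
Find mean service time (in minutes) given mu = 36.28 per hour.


Mean service time = 60/mu = 60/36.28 = 1.65 minutes

1.65 minutes


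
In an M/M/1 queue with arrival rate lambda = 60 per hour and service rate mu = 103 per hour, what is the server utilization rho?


rho = lambda/mu = 60/103 = 0.5825

0.5825


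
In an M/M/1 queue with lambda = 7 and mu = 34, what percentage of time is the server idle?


Idle fraction = (1 - rho) * 100 = (1 - 7/34) * 100 = 79.4%

79.4%


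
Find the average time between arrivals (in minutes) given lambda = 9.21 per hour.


Mean interarrival time = 60/lambda = 60/9.21 = 6.51 minutes

6.51 minutes


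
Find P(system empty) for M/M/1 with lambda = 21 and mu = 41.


P0 = 1 - rho = 1 - 21/41 = 0.4878

0.4878


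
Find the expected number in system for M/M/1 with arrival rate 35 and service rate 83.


rho = 35/83; L = rho/(1-rho) = 0.73

0.73


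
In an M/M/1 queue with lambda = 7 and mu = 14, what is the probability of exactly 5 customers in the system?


rho = 7/14; P(n) = (1-rho)*rho^n = (1-7/14)*(7/14)^5 = 0.0156

0.0156


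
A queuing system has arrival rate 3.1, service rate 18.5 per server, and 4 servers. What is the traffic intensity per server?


rho = lambda / (c * mu) = 3.1 / (4 * 18.5) = 0.0419

0.0419


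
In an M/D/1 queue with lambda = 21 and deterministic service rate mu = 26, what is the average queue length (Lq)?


M/D/1: Lq = rho^2 / (2*(1-rho)) where rho = 21/26; Lq = 1.7

1.7


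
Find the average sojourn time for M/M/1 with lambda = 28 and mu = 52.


W = 1/(mu - lambda) = 1/(52 - 28) = 0.0417 hours

0.0417 hours


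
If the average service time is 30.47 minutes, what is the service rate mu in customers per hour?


mu = 60 / avg_service_time = 60 / 30.47 = 1.97 per hour

1.97 per hour


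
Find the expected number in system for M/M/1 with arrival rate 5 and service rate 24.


rho = 5/24; L = rho/(1-rho) = 0.26

0.26


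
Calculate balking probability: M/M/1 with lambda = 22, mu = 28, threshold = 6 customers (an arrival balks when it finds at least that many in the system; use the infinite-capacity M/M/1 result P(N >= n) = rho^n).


P(N >= 6) = rho^6 = (22/28)^6 = 0.2353

0.2353


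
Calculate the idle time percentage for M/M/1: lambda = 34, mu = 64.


Idle fraction = (1 - rho) * 100 = (1 - 34/64) * 100 = 46.9%

46.9%


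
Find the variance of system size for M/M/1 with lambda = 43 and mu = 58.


rho = 43/58; Var(N) = rho/(1-rho)^2 = 11.08

11.08


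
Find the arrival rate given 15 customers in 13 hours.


lambda = total arrivals / time = 15 / 13 = 1.15 per hour

1.15 per hour


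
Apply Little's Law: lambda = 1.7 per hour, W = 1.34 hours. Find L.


L = lambda * W = 1.7 * 1.34 = 2.28

2.28


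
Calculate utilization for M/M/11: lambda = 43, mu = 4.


rho = lambda/(c*mu) = 43/(11*4) = 0.9773

0.9773


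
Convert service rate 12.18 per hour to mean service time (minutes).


Mean service time = 60/mu = 60/12.18 = 4.93 minutes

4.93 minutes


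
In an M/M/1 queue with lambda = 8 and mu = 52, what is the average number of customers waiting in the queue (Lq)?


rho = 8/52; Lq = rho^2/(1-rho) = 0.03

0.03


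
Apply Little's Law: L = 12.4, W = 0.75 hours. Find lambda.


lambda = L / W = 12.4 / 0.75 = 16.53 per hour

16.53 per hour


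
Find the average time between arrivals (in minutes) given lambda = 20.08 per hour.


Mean interarrival time = 60/lambda = 60/20.08 = 2.99 minutes

2.99 minutes


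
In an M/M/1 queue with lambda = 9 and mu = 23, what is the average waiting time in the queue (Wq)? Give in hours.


rho = 9/23; Wq = rho/(mu - lambda) = 0.028 hours

0.028 hours


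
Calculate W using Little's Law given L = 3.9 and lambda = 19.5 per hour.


W = L / lambda = 3.9 / 19.5 = 0.2 hours

0.2 hours


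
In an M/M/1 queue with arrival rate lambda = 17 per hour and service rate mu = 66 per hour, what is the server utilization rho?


rho = lambda/mu = 17/66 = 0.2576

0.2576


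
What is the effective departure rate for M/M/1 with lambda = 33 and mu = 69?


For a stable queue (lambda < mu), throughput = lambda = 33 per hour

33 per hour


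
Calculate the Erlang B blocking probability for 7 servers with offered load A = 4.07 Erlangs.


B(N,A) = (A^N/N!) / sum(A^k/k!, k=0..N) with N=7, A=4.07 = 0.0664

0.0664


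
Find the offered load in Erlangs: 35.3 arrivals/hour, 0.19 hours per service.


Offered load a = lambda * E[S] = 35.3 * 0.19 = 6.71 Erlangs

6.71 Erlangs


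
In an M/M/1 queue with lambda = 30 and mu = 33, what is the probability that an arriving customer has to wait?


P(wait) = rho = lambda/mu = 30/33 = 0.9091

0.9091


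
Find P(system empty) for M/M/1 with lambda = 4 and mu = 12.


P0 = 1 - rho = 1 - 4/12 = 0.6667

0.6667


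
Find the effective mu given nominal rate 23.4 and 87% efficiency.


Effective rate = mu * efficiency = 23.4 * 0.87 = 20.36 per hour

20.36 per hour


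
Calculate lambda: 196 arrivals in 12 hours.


lambda = total arrivals / time = 196 / 12 = 16.33 per hour

16.33 per hour


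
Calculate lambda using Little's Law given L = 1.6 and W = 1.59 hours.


lambda = L / W = 1.6 / 1.59 = 1.01 per hour

1.01 per hour


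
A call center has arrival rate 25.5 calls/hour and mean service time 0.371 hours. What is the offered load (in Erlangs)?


Offered load a = lambda * E[S] = 25.5 * 0.371 = 9.46 Erlangs

9.46 Erlangs


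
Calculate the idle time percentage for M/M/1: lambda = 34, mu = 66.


Idle fraction = (1 - rho) * 100 = (1 - 34/66) * 100 = 48.5%

48.5%


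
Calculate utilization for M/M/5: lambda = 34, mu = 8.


rho = lambda/(c*mu) = 34/(5*8) = 0.85

0.85


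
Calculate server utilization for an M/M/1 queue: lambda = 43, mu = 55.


rho = lambda/mu = 43/55 = 0.7818

0.7818


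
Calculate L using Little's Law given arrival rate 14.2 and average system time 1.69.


L = lambda * W = 14.2 * 1.69 = 24.0

24.0


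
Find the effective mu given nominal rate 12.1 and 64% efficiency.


Effective rate = mu * efficiency = 12.1 * 0.64 = 7.74 per hour

7.74 per hour


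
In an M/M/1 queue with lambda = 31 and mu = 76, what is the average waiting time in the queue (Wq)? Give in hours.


rho = 31/76; Wq = rho/(mu - lambda) = 0.0091 hours

0.0091 hours


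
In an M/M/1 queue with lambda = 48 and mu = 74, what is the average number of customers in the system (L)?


rho = 48/74; L = rho/(1-rho) = 1.85

1.85


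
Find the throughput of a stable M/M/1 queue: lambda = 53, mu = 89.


For a stable queue (lambda < mu), throughput = lambda = 53 per hour

53 per hour


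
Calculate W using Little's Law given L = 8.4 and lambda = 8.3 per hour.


W = L / lambda = 8.4 / 8.3 = 1.012 hours

1.012 hours


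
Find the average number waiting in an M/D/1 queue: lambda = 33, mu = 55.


M/D/1: Lq = rho^2 / (2*(1-rho)) where rho = 33/55; Lq = 0.45

0.45


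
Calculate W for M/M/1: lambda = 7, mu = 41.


W = 1/(mu - lambda) = 1/(41 - 7) = 0.0294 hours

0.0294 hours


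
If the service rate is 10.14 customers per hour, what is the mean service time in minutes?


Mean service time = 60/mu = 60/10.14 = 5.92 minutes

5.92 minutes


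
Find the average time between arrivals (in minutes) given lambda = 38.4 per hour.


Mean interarrival time = 60/lambda = 60/38.4 = 1.56 minutes

1.56 minutes


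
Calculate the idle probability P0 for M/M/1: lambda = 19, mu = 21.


P0 = 1 - rho = 1 - 19/21 = 0.0952

0.0952


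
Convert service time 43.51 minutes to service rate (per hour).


mu = 60 / avg_service_time = 60 / 43.51 = 1.38 per hour

1.38 per hour


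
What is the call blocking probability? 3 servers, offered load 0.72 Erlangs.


B(N,A) = (A^N/N!) / sum(A^k/k!, k=0..N) with N=3, A=0.72 = 0.0305

0.0305


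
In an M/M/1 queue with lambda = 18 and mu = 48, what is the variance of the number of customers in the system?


rho = 18/48; Var(N) = rho/(1-rho)^2 = 0.96

0.96


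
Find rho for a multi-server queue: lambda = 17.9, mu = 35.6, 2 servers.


rho = lambda / (c * mu) = 17.9 / (2 * 35.6) = 0.2514

0.2514


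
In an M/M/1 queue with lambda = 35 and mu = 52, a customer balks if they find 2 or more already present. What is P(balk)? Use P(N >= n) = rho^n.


P(N >= 2) = rho^2 = (35/52)^2 = 0.453

0.453


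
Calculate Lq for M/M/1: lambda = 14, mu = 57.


rho = 14/57; Lq = rho^2/(1-rho) = 0.08

0.08


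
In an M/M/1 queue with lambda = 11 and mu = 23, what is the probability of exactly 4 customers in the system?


rho = 11/23; P(n) = (1-rho)*rho^n = (1-11/23)*(11/23)^4 = 0.0273

0.0273


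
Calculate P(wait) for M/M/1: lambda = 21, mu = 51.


P(wait) = rho = lambda/mu = 21/51 = 0.4118

0.4118


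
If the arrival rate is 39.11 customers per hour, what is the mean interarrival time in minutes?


Mean interarrival time = 60/lambda = 60/39.11 = 1.53 minutes

1.53 minutes


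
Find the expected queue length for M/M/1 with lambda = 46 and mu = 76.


rho = 46/76; Lq = rho^2/(1-rho) = 0.93

0.93


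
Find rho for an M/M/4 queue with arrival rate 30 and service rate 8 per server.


rho = lambda/(c*mu) = 30/(4*8) = 0.9375

0.9375


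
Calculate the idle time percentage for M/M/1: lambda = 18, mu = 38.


Idle fraction = (1 - rho) * 100 = (1 - 18/38) * 100 = 52.6%

52.6%


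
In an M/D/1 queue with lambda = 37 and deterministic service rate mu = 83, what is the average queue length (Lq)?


M/D/1: Lq = rho^2 / (2*(1-rho)) where rho = 37/83; Lq = 0.18

0.18


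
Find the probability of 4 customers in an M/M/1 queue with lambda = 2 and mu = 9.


rho = 2/9; P(n) = (1-rho)*rho^n = (1-2/9)*(2/9)^4 = 0.0019

0.0019


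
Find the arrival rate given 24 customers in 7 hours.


lambda = total arrivals / time = 24 / 7 = 3.43 per hour

3.43 per hour


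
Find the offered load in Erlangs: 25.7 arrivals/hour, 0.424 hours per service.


Offered load a = lambda * E[S] = 25.7 * 0.424 = 10.9 Erlangs

10.9 Erlangs


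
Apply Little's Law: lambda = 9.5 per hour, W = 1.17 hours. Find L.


L = lambda * W = 9.5 * 1.17 = 11.12

11.12


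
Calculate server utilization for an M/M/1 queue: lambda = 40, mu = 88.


rho = lambda/mu = 40/88 = 0.4545

0.4545


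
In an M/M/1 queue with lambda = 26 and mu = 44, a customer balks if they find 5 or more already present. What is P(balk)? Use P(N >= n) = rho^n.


P(N >= 5) = rho^5 = (26/44)^5 = 0.072

0.072


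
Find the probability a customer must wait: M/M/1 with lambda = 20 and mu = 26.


P(wait) = rho = lambda/mu = 20/26 = 0.7692

0.7692


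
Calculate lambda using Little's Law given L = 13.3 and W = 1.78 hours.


lambda = L / W = 13.3 / 1.78 = 7.47 per hour

7.47 per hour


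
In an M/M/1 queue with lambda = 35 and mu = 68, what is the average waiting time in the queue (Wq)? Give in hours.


rho = 35/68; Wq = rho/(mu - lambda) = 0.0156 hours

0.0156 hours


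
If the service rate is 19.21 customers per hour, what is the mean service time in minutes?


Mean service time = 60/mu = 60/19.21 = 3.12 minutes

3.12 minutes


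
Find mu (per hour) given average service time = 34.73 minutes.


mu = 60 / avg_service_time = 60 / 34.73 = 1.73 per hour

1.73 per hour


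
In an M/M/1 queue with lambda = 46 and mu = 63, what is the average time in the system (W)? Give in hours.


W = 1/(mu - lambda) = 1/(63 - 46) = 0.0588 hours

0.0588 hours


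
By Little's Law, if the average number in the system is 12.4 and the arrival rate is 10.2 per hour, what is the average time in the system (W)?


W = L / lambda = 12.4 / 10.2 = 1.2157 hours

1.2157 hours


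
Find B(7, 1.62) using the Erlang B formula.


B(N,A) = (A^N/N!) / sum(A^k/k!, k=0..N) with N=7, A=1.62 = 0.0012

0.0012


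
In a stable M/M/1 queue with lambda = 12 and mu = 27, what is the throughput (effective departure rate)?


For a stable queue (lambda < mu), throughput = lambda = 12 per hour

12 per hour


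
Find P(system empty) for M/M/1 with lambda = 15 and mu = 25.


P0 = 1 - rho = 1 - 15/25 = 0.4

0.4


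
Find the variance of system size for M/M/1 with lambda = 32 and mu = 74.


rho = 32/74; Var(N) = rho/(1-rho)^2 = 1.34

1.34


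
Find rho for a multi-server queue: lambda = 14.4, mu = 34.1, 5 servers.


rho = lambda / (c * mu) = 14.4 / (5 * 34.1) = 0.0845

0.0845


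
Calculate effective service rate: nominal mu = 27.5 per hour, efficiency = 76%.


Effective rate = mu * efficiency = 27.5 * 0.76 = 20.9 per hour

20.9 per hour


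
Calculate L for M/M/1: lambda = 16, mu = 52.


rho = 16/52; L = rho/(1-rho) = 0.44

0.44


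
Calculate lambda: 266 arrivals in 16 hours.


lambda = total arrivals / time = 266 / 16 = 16.63 per hour

16.63 per hour


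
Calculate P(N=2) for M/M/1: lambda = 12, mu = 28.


rho = 12/28; P(n) = (1-rho)*rho^n = (1-12/28)*(12/28)^2 = 0.105

0.105


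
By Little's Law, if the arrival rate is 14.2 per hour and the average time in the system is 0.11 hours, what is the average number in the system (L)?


L = lambda * W = 14.2 * 0.11 = 1.56

1.56


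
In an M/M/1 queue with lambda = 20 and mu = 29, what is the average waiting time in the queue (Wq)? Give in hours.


rho = 20/29; Wq = rho/(mu - lambda) = 0.0766 hours

0.0766 hours


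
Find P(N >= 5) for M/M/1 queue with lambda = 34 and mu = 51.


P(N >= 5) = rho^5 = (34/51)^5 = 0.1317

0.1317


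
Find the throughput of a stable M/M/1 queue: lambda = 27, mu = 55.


For a stable queue (lambda < mu), throughput = lambda = 27 per hour

27 per hour


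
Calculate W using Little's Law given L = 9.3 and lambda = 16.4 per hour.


W = L / lambda = 9.3 / 16.4 = 0.5671 hours

0.5671 hours


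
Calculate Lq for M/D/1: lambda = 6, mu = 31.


M/D/1: Lq = rho^2 / (2*(1-rho)) where rho = 6/31; Lq = 0.02

0.02


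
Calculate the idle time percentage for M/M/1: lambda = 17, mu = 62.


Idle fraction = (1 - rho) * 100 = (1 - 17/62) * 100 = 72.6%

72.6%


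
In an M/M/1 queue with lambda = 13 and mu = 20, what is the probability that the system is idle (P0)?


P0 = 1 - rho = 1 - 13/20 = 0.35

0.35


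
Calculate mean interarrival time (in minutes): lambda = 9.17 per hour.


Mean interarrival time = 60/lambda = 60/9.17 = 6.54 minutes

6.54 minutes


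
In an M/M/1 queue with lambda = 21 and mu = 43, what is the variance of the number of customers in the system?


rho = 21/43; Var(N) = rho/(1-rho)^2 = 1.87

1.87


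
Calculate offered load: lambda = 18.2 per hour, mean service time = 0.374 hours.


Offered load a = lambda * E[S] = 18.2 * 0.374 = 6.81 Erlangs

6.81 Erlangs


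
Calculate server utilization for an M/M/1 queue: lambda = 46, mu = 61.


rho = lambda/mu = 46/61 = 0.7541

0.7541


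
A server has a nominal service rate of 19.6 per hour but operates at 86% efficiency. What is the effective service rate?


Effective rate = mu * efficiency = 19.6 * 0.86 = 16.86 per hour

16.86 per hour


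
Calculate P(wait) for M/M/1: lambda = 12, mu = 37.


P(wait) = rho = lambda/mu = 12/37 = 0.3243

0.3243


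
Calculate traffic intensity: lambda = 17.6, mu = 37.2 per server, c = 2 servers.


rho = lambda / (c * mu) = 17.6 / (2 * 37.2) = 0.2366

0.2366


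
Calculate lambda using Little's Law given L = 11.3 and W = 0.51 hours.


lambda = L / W = 11.3 / 0.51 = 22.16 per hour

22.16 per hour


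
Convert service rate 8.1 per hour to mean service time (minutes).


Mean service time = 60/mu = 60/8.1 = 7.41 minutes

7.41 minutes


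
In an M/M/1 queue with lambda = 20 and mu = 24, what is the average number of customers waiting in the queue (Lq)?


rho = 20/24; Lq = rho^2/(1-rho) = 4.17

4.17


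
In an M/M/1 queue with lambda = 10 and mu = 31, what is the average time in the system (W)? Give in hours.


W = 1/(mu - lambda) = 1/(31 - 10) = 0.0476 hours

0.0476 hours


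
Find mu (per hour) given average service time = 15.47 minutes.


mu = 60 / avg_service_time = 60 / 15.47 = 3.88 per hour

3.88 per hour


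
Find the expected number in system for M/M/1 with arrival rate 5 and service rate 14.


rho = 5/14; L = rho/(1-rho) = 0.56

0.56


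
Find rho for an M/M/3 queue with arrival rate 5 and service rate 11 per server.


rho = lambda/(c*mu) = 5/(3*11) = 0.1515

0.1515


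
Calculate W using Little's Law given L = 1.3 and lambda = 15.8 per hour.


W = L / lambda = 1.3 / 15.8 = 0.0823 hours

0.0823 hours


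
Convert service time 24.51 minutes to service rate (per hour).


mu = 60 / avg_service_time = 60 / 24.51 = 2.45 per hour

2.45 per hour


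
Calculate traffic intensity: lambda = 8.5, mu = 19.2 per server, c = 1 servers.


rho = lambda / (c * mu) = 8.5 / (1 * 19.2) = 0.4427

0.4427


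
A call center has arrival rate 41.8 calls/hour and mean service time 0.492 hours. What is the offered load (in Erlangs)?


Offered load a = lambda * E[S] = 41.8 * 0.492 = 20.57 Erlangs

20.57 Erlangs


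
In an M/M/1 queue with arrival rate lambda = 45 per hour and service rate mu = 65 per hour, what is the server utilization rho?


rho = lambda/mu = 45/65 = 0.6923

0.6923


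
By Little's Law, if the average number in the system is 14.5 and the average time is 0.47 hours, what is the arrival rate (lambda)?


lambda = L / W = 14.5 / 0.47 = 30.85 per hour

30.85 per hour


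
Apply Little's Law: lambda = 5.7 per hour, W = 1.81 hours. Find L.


L = lambda * W = 5.7 * 1.81 = 10.32

10.32


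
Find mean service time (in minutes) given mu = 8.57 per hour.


Mean service time = 60/mu = 60/8.57 = 7.0 minutes

7.0 minutes


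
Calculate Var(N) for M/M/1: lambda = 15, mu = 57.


rho = 15/57; Var(N) = rho/(1-rho)^2 = 0.48

0.48


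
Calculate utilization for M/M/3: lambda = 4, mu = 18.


rho = lambda/(c*mu) = 4/(3*18) = 0.0741

0.0741


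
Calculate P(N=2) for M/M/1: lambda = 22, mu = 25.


rho = 22/25; P(n) = (1-rho)*rho^n = (1-22/25)*(22/25)^2 = 0.0929

0.0929


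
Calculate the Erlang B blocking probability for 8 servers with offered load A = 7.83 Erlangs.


B(N,A) = (A^N/N!) / sum(A^k/k!, k=0..N) with N=8, A=7.83 = 0.2261

0.2261


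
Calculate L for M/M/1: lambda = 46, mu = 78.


rho = 46/78; L = rho/(1-rho) = 1.44

1.44


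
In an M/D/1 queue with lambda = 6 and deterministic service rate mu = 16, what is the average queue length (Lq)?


M/D/1: Lq = rho^2 / (2*(1-rho)) where rho = 6/16; Lq = 0.11

0.11


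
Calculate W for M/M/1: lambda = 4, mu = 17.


W = 1/(mu - lambda) = 1/(17 - 4) = 0.0769 hours

0.0769 hours


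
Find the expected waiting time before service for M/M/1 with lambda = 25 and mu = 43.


rho = 25/43; Wq = rho/(mu - lambda) = 0.0323 hours

0.0323 hours


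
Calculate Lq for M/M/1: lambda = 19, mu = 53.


rho = 19/53; Lq = rho^2/(1-rho) = 0.2

0.2


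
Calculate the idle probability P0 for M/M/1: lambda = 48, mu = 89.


P0 = 1 - rho = 1 - 48/89 = 0.4607

0.4607


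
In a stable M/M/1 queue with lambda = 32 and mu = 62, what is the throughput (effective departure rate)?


For a stable queue (lambda < mu), throughput = lambda = 32 per hour

32 per hour
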